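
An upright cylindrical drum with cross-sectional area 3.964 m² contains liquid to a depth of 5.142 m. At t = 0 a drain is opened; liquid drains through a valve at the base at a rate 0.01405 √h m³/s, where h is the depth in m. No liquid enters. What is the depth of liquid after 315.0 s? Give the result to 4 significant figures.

A dh/dt = −Q_out = −0.01405 √h.
Separate and integrate: 2(√h − √h₀) = −(0.01405/A) t.
√h = √5.142 − 0.01405·315.0/(2·3.964) = 2.26760 − 0.558243 = 1.70935.
h = 1.70935² = 2.92189 m.

2.922 m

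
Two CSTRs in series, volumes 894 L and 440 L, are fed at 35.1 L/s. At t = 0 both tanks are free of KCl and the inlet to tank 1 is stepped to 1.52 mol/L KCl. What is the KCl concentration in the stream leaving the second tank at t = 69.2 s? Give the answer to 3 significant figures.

1.33 mol/L

Species balance on tank i: dCᵢ/dt = (Cᵢ₋₁ − Cᵢ)/τᵢ with τᵢ = Vᵢ/Q.
τ₁ = 894/35.1 = 25.470 s; τ₂ = 440/35.1 = 12.536 s.
Solving the cascade with C₁(0)=C₂(0)=0 gives C₂(t) = C_in[1 − (τ₁ e^(−t/τ₁) − τ₂ e^(−t/τ₂))/(τ₁ − τ₂)].
At t = 69.2: e^(−t/τ₁) = 0.066078, e^(−t/τ₂) = 0.0040048.
C₂ = 1.52·[1 − (25.470·0.066078 − 12.536·0.0040048)/(12.934)] = 1.52·0.87376 = 1.3281 mol/L.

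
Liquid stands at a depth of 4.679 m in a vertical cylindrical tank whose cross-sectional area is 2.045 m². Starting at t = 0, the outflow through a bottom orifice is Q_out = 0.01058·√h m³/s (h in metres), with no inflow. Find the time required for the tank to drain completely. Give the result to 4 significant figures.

With no inflow, A dh/dt = −0.01058 √h.
∫ h^(−1/2) dh = −(0.01058/A) ∫ dt, giving 2√h = 2√h₀ − (0.01058/A) t.
Set h = 0: 2√h₀ = (0.01058/A) t_empty ⇒ t_empty = 2A√h₀/0.01058.
t_empty = 2·2.045·√4.679/0.01058 = 4.09000·2.16310/0.01058 = 836.208 s.

836.2 s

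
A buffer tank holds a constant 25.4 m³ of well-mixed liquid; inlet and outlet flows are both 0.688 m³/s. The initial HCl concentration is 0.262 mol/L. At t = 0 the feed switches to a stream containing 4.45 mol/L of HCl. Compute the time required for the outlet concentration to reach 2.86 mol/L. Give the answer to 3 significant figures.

35.8 s

Transient balance on the dissolved component: V dC/dt = Q(C_in − C), so τ = V/Q = 36.919 s.
C(t) = C_in + (C₀ − C_in) e^(−t/τ). Set C = 2.86 and solve for t:
e^(−t/τ) = (C − C_in)/(C₀ − C_in) = (2.86 − 4.45)/(0.262 − 4.45) = 0.37966
t = −τ ln(…) = 36.919 × 0.96849 = 35.755 s.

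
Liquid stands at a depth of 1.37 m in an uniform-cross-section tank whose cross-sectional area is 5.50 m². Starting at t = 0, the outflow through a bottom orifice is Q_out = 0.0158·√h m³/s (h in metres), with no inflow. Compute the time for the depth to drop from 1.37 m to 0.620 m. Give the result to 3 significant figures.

With no inflow, A dh/dt = −0.0158 √h.
Separate and integrate: 2(√h − √h₀) = −(0.0158/A) t.
t = 2A(√h₀ − √h)/0.0158 = 2·5.50·(√1.37 − √0.620)/0.0158
  = 11.000 × (1.1705 − 0.78740) / 0.0158 = 266.69 s.

267 s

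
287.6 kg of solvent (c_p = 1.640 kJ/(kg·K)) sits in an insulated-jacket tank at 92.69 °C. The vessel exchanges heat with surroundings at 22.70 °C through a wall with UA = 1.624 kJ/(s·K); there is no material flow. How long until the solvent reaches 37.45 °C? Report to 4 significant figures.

452.2 s

M c_p dT/dt = −UA(T − T_amb).
τ = M c_p/UA = 290.433 s; T_ss = T_amb = 22.7000 °C.
T(t) = T_ss + (T₀ − T_ss)e^(−t/τ); set T = 37.45:
t = −τ ln[(T − T_ss)/(T₀ − T_ss)] = −290.433 · ln(0.210744) = 452.237 s.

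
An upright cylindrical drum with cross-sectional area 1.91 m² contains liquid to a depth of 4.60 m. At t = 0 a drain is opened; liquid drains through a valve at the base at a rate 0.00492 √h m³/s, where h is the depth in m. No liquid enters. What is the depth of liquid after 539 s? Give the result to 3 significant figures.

Volume balance on the tank: A dh/dt = −0.00492 √h.
This is separable: 2 d(√h)/dt = −0.00492/A, so √h = √h₀ − (0.00492/(2A)) t.
√h = √4.60 − 0.00492·539/(2·1.91) = 2.1448 − 0.69421 = 1.4506.
h = 1.4506² = 2.1041 m.

2.10 m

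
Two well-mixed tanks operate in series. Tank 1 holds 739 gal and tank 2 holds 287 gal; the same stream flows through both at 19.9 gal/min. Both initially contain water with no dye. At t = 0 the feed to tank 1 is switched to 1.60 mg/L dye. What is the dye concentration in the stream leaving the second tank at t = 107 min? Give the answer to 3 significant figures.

Time constants: τᵢ = Vᵢ/Q for each well-mixed tank.
τ₁ = 739/19.9 = 37.136 min; τ₂ = 287/19.9 = 14.422 min.
Solving the cascade with C₁(0)=C₂(0)=0 gives C₂(t) = C_in[1 − (τ₁ e^(−t/τ₁) − τ₂ e^(−t/τ₂))/(τ₁ − τ₂)].
At t = 107: e^(−t/τ₁) = 0.056060, e^(−t/τ₂) = 0.00059965.
C₂ = 1.60·[1 − (37.136·0.056060 − 14.422·0.00059965)/(22.714)] = 1.60·0.90872 = 1.4540 mg/L.

1.45 mg/L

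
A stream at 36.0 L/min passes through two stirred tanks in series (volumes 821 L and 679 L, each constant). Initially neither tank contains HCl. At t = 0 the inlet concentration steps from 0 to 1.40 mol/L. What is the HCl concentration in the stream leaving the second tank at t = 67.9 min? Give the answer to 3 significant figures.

1.17 mol/L

Each tank obeys Vᵢ dCᵢ/dt = Q(Cᵢ₋₁ − Cᵢ), so τᵢ = Vᵢ/Q.
τ₁ = 821/36.0 = 22.806 min; τ₂ = 679/36.0 = 18.861 min.
Solving the cascade with C₁(0)=C₂(0)=0 gives C₂(t) = C_in[1 − (τ₁ e^(−t/τ₁) − τ₂ e^(−t/τ₂))/(τ₁ − τ₂)].
At t = 67.9: e^(−t/τ₁) = 0.050928, e^(−t/τ₂) = 0.027324.
C₂ = 1.40·[1 − (22.806·0.050928 − 18.861·0.027324)/(3.9444)] = 1.40·0.83620 = 1.1707 mol/L.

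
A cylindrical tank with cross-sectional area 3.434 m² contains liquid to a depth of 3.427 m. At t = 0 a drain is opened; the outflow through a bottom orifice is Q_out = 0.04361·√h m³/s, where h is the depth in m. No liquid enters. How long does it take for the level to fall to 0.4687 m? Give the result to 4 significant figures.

A dh/dt = −Q_out = −0.04361 √h.
This is separable: 2 d(√h)/dt = −0.04361/A, so √h = √h₀ − (0.04361/(2A)) t.
t = 2A(√h₀ − √h)/0.04361 = 2·3.434·(√3.427 − √0.4687)/0.04361
  = 6.86800 × (1.85122 − 0.684617) / 0.04361 = 183.724 s.

183.7 s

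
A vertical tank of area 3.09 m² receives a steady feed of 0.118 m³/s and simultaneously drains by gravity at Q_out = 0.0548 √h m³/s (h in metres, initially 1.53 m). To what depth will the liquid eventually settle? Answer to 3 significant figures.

4.64 m

Mass balance (ρ constant): A dh/dt = Q_in − 0.0548 √h. At steady state dh/dt = 0:
Q_in = 0.0548 √h_ss ⇒ √h_ss = 0.118/0.0548 = 2.1533.
h_ss = 2.1533² = 4.6366 m. (Since h₀ = 1.53 m < h_ss, the level will rise toward this value.)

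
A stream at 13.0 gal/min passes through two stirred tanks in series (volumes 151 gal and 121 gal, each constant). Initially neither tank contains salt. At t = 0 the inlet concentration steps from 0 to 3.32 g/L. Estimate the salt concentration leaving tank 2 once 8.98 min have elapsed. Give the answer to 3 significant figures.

Each tank obeys Vᵢ dCᵢ/dt = Q(Cᵢ₋₁ − Cᵢ), so τᵢ = Vᵢ/Q.
τ₁ = 151/13.0 = 11.615 min; τ₂ = 121/13.0 = 9.3077 min.
Tank 1: C₁ = C_in(1 − e^(−t/τ₁)). Tank 2 (τ₁ ≠ τ₂): C₂ = C_in[1 − (τ₁ e^(−t/τ₁) − τ₂ e^(−t/τ₂))/(τ₁ − τ₂)].
At t = 8.98: e^(−t/τ₁) = 0.46157, e^(−t/τ₂) = 0.38106.
C₂ = 3.32·[1 − (11.615·0.46157 − 9.3077·0.38106)/(2.3077)] = 3.32·0.21369 = 0.70946 g/L.

0.709 g/L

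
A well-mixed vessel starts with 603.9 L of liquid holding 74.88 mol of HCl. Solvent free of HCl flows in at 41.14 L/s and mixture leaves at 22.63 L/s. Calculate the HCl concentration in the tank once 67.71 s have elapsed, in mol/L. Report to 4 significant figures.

Let m(t) be the amount of HCl. Volume: V(t) = V₀ + (Q_in − Q_out) t = 603.9 + 18.5100 t; V(67.71) = 1857.21 L.
Species balance (pure solvent in): dm/dt = −Q_out · m/V(t).
Separate: dm/m = −Q_out dt/V(t) ⇒ ln(m/m₀) = −(Q_out/(Q_in−Q_out)) ln(V/V₀).
m = m₀ (V₀/V)^(Q_out/(Q_in−Q_out)) = 74.88 × (603.9/1857.21)^(1.22258) = 18.9615 mol.
C = m/V = 18.9615/1857.21 = 0.0102096 mol/L.

0.01021 mol/L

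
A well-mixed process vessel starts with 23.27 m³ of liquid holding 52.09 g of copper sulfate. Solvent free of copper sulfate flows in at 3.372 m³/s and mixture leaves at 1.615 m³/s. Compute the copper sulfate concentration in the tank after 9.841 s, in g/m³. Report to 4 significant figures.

0.7706 g/m³

Let m(t) be the amount of copper sulfate. Volume: V(t) = V₀ + (Q_in − Q_out) t = 23.27 + 1.75700 t; V(9.841) = 40.5606 m³.
Solute balance: dm/dt = 0 − Q_out C = −Q_out m/V(t).
Separate: dm/m = −Q_out dt/V(t) ⇒ ln(m/m₀) = −(Q_out/(Q_in−Q_out)) ln(V/V₀).
m = m₀ (V₀/V)^(Q_out/(Q_in−Q_out)) = 52.09 × (23.27/40.5606)^(0.919180) = 31.2571 g.
C = m/V = 31.2571/40.5606 = 0.770626 g/m³.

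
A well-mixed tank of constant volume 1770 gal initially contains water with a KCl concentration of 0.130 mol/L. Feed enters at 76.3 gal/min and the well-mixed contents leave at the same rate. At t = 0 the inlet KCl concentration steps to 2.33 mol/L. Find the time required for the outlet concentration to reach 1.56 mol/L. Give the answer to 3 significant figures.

24.4 min

Accumulation = in − out for the solute gives V dC/dt = Q(C_in − C), so τ = V/Q = 23.198 min.
C(t) = C_in + (C₀ − C_in) e^(−t/τ). Set C = 1.56 and solve for t:
e^(−t/τ) = (C − C_in)/(C₀ − C_in) = (1.56 − 2.33)/(0.130 − 2.33) = 0.35000
t = −τ ln(…) = 23.198 × 1.0498 = 24.354 min.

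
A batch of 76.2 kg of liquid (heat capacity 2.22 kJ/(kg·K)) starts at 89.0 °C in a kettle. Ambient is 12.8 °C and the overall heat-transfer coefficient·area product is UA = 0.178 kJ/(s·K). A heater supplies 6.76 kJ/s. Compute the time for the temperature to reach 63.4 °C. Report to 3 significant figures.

1050 s

Lumped-capacitance energy balance: M c_p dT/dt = UA(T_amb − T) + Q̇.
τ = M c_p/UA = 950.36 s; T_ss = T_amb + Q̇/UA = 12.8 + 6.76/0.178 = 50.778 °C.
T(t) = T_ss + (T₀ − T_ss)e^(−t/τ); set T = 63.4:
t = −τ ln[(T − T_ss)/(T₀ − T_ss)] = −950.36 · ln(0.33024) = 1052.9 s.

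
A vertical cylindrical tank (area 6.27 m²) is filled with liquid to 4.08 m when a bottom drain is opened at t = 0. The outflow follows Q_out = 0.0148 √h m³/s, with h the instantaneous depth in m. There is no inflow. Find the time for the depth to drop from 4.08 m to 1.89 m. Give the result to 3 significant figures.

547 s

A dh/dt = −Q_out = −0.0148 √h.
Separate and integrate: 2(√h − √h₀) = −(0.0148/A) t.
t = 2A(√h₀ − √h)/0.0148 = 2·6.27·(√4.08 − √1.89)/0.0148
  = 12.540 × (2.0199 − 1.3748) / 0.0148 = 546.62 s.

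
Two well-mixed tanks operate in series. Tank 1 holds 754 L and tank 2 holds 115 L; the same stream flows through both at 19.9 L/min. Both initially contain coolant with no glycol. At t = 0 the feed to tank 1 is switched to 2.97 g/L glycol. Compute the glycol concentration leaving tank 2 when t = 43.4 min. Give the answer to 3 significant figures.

Time constants: τᵢ = Vᵢ/Q for each well-mixed tank.
τ₁ = 754/19.9 = 37.889 min; τ₂ = 115/19.9 = 5.7789 min.
Solving the cascade with C₁(0)=C₂(0)=0 gives C₂(t) = C_in[1 − (τ₁ e^(−t/τ₁) − τ₂ e^(−t/τ₂))/(τ₁ − τ₂)].
At t = 43.4: e^(−t/τ₁) = 0.31808, e^(−t/τ₂) = 0.00054753.
C₂ = 2.97·[1 − (37.889·0.31808 − 5.7789·0.00054753)/(32.111)] = 2.97·0.62477 = 1.8556 g/L.

1.86 g/L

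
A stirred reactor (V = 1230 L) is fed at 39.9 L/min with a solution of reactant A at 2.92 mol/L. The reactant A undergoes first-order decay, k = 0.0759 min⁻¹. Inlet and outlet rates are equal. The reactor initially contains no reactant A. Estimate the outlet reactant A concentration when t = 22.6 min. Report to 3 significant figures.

0.799 mol/L

V dC/dt = Q(C_in − C) − k V C.
This is linear with rate a = Q/V + k = 0.10834 min⁻¹.
C_ss = Q C_in/(Q + kV) = 0.87431 mol/L; C(t) = C_ss + (C₀ − C_ss) e^(−a t).
C(22.6) = 0.87431 + (-0.87431)·e^(−0.10834·22.6) = 0.87431 + (-0.87431)·0.086426 = 0.79875 mol/L.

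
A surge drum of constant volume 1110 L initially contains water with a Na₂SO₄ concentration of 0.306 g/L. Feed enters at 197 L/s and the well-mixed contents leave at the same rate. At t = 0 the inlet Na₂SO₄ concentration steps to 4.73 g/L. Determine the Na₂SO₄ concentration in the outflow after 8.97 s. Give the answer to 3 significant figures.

Transient balance on the dissolved component: V dC/dt = Q(C_in − C).
Time constant τ = V/Q = 1110/197 = 5.6345 s.
Solution: C(t) = C_in + (C₀ − C_in) e^(−t/τ).
C(8.97) = 4.73 + (0.306 − 4.73)·e^(−8.97/5.6345) = 4.73 + (-4.4240)·0.20352 = 3.8296 g/L.

3.83 g/L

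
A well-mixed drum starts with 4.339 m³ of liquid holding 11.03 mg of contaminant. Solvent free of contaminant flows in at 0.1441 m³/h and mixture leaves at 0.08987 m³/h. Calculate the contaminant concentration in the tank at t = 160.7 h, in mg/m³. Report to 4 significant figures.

0.1362 mg/m³

Let m(t) be the amount of contaminant. Volume: V(t) = V₀ + (Q_in − Q_out) t = 4.339 + 0.0542300 t; V(160.7) = 13.0538 m³.
Species balance (pure solvent in): dm/dt = −Q_out · m/V(t).
Separate: dm/m = −Q_out dt/V(t) ⇒ ln(m/m₀) = −(Q_out/(Q_in−Q_out)) ln(V/V₀).
m = m₀ (V₀/V)^(Q_out/(Q_in−Q_out)) = 11.03 × (4.339/13.0538)^(1.65720) = 1.77771 mg.
C = m/V = 1.77771/13.0538 = 0.136183 mg/m³.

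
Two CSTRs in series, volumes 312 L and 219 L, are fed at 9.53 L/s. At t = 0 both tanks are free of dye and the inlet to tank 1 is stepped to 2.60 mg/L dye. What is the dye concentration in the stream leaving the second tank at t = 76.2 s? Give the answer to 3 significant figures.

1.97 mg/L

Time constants: τᵢ = Vᵢ/Q for each well-mixed tank.
τ₁ = 312/9.53 = 32.739 s; τ₂ = 219/9.53 = 22.980 s.
Tank 1: C₁ = C_in(1 − e^(−t/τ₁)). Tank 2 (τ₁ ≠ τ₂): C₂ = C_in[1 − (τ₁ e^(−t/τ₁) − τ₂ e^(−t/τ₂))/(τ₁ − τ₂)].
At t = 76.2: e^(−t/τ₁) = 0.097537, e^(−t/τ₂) = 0.036301.
C₂ = 2.60·[1 − (32.739·0.097537 − 22.980·0.036301)/(9.7587)] = 2.60·0.75826 = 1.9715 mg/L.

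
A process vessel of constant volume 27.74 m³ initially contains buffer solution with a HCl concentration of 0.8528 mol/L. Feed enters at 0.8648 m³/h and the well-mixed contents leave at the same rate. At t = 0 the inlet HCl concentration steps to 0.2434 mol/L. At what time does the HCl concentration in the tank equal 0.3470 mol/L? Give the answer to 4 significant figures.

56.84 h

Species balance: V dC/dt = Q(C_in − C) ⇒ τ = V/Q = 32.0768 h.
C(t) = C_in + (C₀ − C_in) e^(−t/τ). Set C = 0.3470 and solve for t:
e^(−t/τ) = (C − C_in)/(C₀ − C_in) = (0.3470 − 0.2434)/(0.8528 − 0.2434) = 0.170003
t = −τ ln(…) = 32.0768 × 1.77194 = 56.8381 h.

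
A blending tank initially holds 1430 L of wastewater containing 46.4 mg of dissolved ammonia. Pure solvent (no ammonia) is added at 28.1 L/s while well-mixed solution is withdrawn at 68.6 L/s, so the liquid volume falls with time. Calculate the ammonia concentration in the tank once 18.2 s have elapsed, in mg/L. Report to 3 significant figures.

0.0196 mg/L

Let m(t) be the amount of ammonia. Volume: V(t) = V₀ + (Q_in − Q_out) t = 1430 − 40.500 t; V(18.2) = 692.90 L.
No ammonia enters, so dm/dt = −Q_out · (m/V).
dm/m = −Q_out dt/(V₀ − 40.500 t); integrating gives ln(m/m₀) = −(Q_out/(Q_in−Q_out)) ln(V/V₀).
m = m₀ (V₀/V)^(Q_out/(Q_in−Q_out)) = 46.4 × (1430/692.90)^(-1.6938) = 13.600 mg.
C = m/V = 13.600/692.90 = 0.019627 mg/L.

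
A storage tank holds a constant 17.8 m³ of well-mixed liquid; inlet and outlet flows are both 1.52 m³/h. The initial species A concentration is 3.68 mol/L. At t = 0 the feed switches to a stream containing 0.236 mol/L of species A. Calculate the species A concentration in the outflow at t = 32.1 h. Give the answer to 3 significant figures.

0.458 mol/L

Transient balance on the dissolved component: V dC/dt = Q(C_in − C).
Rewrite as dC/dt + C/τ = C_in/τ, τ = V/Q = 11.711 h.
Integrating: C(t) = C_in + (C₀ − C_in) e^(−t/τ).
C(32.1) = 0.236 + (3.68 − 0.236)·e^(−32.1/11.711) = 0.236 + (3.4440)·0.064498 = 0.45813 mol/L.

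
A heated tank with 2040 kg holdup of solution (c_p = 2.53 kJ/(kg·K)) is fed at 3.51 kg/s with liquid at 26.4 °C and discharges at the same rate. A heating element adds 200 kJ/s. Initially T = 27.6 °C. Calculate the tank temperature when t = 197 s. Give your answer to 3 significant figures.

33.7 °C

M c_p dT/dt = ṁ c_p (T_in − T) + Q̇.
τ = M/ṁ = 581.20 s; T_ss = T_in + Q̇/(ṁ c_p) = 26.4 + 200/(3.51·2.53) = 48.922 °C.
This is linear first-order; T(t) = T_ss + (T₀ − T_ss) e^(−t/τ).
T(197) = 48.922 + (-21.322)·e^(−197/581.20) = 48.922 + (-21.322)·0.71251 = 33.730 °C.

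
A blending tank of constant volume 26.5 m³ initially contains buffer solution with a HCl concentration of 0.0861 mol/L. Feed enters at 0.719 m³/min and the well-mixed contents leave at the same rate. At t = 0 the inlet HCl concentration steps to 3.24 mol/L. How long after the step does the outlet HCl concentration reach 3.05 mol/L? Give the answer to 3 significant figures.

104 min

Transient balance on the dissolved component: V dC/dt = Q(C_in − C), so τ = V/Q = 36.857 min.
C(t) = C_in + (C₀ − C_in) e^(−t/τ). Set C = 3.05 and solve for t:
e^(−t/τ) = (C − C_in)/(C₀ − C_in) = (3.05 − 3.24)/(0.0861 − 3.24) = 0.060243
t = −τ ln(…) = 36.857 × 2.8094 = 103.54 min.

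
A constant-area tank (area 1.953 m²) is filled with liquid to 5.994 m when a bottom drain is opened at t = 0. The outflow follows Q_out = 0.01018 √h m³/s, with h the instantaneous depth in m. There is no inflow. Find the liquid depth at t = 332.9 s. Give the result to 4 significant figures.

With no inflow, A dh/dt = −0.01018 √h.
This is separable: 2 d(√h)/dt = −0.01018/A, so √h = √h₀ − (0.01018/(2A)) t.
√h = √5.994 − 0.01018·332.9/(2·1.953) = 2.44826 − 0.867620 = 1.58065.
h = 1.58065² = 2.49844 m.

2.498 m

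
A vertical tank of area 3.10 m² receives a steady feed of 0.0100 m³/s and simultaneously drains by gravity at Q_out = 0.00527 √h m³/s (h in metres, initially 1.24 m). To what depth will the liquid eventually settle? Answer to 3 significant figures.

3.60 m

A dh/dt = Q_in − 0.00527 √h. Steady state requires inflow = outflow:
Q_in = 0.00527 √h_ss ⇒ √h_ss = 0.0100/0.00527 = 1.8975.
h_ss = 1.8975² = 3.6006 m. (Since h₀ = 1.24 m < h_ss, the level will rise toward this value.)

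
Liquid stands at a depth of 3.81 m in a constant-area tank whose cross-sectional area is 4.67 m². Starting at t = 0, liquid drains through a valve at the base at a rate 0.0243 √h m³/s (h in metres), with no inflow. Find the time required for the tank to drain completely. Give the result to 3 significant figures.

750 s

With no inflow, A dh/dt = −0.0243 √h.
∫ h^(−1/2) dh = −(0.0243/A) ∫ dt, giving 2√h = 2√h₀ − (0.0243/A) t.
Tank is empty when √h = 0: t_empty = 2A√h₀/0.0243.
t_empty = 2·4.67·√3.81/0.0243 = 9.3400·1.9519/0.0243 = 750.24 s.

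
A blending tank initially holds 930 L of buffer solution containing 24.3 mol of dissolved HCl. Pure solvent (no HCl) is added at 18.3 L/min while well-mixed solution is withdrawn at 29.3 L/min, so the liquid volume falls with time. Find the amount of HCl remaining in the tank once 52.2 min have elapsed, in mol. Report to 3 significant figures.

1.88 mol

Total volume: dV/dt = Q_in − Q_out = -11.000 L/min, so V(t) = 930 − 11.000 t and V(52.2) = 355.80 L.
No HCl enters, so dm/dt = −Q_out · (m/V).
Separate: dm/m = −Q_out dt/V(t) ⇒ ln(m/m₀) = −(Q_out/(Q_in−Q_out)) ln(V/V₀).
m = m₀ (V₀/V)^(Q_out/(Q_in−Q_out)) = 24.3 × (930/355.80)^(-2.6636) = 1.8799 mol.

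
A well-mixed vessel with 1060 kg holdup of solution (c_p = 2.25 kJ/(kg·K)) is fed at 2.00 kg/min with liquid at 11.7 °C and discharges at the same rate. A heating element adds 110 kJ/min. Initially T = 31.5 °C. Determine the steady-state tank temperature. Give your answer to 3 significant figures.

36.1 °C

Heat balance on the well-mixed liquid: M c_p dT/dt = ṁ c_p (T_in − T) + 110.
At steady state dT/dt = 0 ⇒ T_ss = T_in + Q̇/(ṁ c_p) = 11.7 + 110/(2.00·2.25) = 36.144 °C.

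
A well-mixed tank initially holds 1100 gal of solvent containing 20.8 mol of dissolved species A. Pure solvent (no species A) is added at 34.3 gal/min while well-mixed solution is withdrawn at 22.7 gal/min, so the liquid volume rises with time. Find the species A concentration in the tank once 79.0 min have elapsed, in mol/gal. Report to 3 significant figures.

0.00315 mol/gal

Total volume: dV/dt = Q_in − Q_out = 11.600 gal/min, so V(t) = 1100 + 11.600 t and V(79.0) = 2016.4 gal.
Species balance (pure solvent in): dm/dt = −Q_out · m/V(t).
dm/m = −Q_out dt/(V₀ + 11.600 t); integrating gives ln(m/m₀) = −(Q_out/(Q_in−Q_out)) ln(V/V₀).
m = m₀ (V₀/V)^(Q_out/(Q_in−Q_out)) = 20.8 × (1100/2016.4)^(1.9569) = 6.3539 mol.
C = m/V = 6.3539/2016.4 = 0.0031511 mol/gal.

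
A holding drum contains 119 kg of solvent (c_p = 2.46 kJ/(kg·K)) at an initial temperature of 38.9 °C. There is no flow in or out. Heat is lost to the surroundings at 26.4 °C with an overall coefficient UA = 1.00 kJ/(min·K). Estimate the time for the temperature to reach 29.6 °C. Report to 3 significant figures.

399 min

M c_p dT/dt = −UA(T − T_amb).
τ = M c_p/UA = 292.74 min; T_ss = T_amb = 26.400 °C.
T(t) = T_ss + (T₀ − T_ss)e^(−t/τ); set T = 29.6:
t = −τ ln[(T − T_ss)/(T₀ − T_ss)] = −292.74 · ln(0.25600) = 398.88 min.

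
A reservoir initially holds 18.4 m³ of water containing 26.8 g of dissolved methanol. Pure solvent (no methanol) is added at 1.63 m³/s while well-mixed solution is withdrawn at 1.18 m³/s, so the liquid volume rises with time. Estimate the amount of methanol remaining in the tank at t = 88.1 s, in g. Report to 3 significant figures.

Total volume: dV/dt = Q_in − Q_out = 0.45000 m³/s, so V(t) = 18.4 + 0.45000 t and V(88.1) = 58.045 m³.
Solute balance: dm/dt = 0 − Q_out C = −Q_out m/V(t).
dm/m = −Q_out dt/(V₀ + 0.45000 t); integrating gives ln(m/m₀) = −(Q_out/(Q_in−Q_out)) ln(V/V₀).
m = m₀ (V₀/V)^(Q_out/(Q_in−Q_out)) = 26.8 × (18.4/58.045)^(2.6222) = 1.3176 g.

1.32 g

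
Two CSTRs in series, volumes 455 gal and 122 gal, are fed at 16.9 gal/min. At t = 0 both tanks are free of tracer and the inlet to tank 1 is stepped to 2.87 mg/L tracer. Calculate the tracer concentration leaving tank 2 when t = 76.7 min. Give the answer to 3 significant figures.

2.64 mg/L

Time constants: τᵢ = Vᵢ/Q for each well-mixed tank.
τ₁ = 455/16.9 = 26.923 min; τ₂ = 122/16.9 = 7.2189 min.
Solving the cascade with C₁(0)=C₂(0)=0 gives C₂(t) = C_in[1 − (τ₁ e^(−t/τ₁) − τ₂ e^(−t/τ₂))/(τ₁ − τ₂)].
At t = 76.7: e^(−t/τ₁) = 0.057910, e^(−t/τ₂) = 2.4305e-05.
C₂ = 2.87·[1 − (26.923·0.057910 − 7.2189·2.4305e-05)/(19.704)] = 2.87·0.92088 = 2.6429 mg/L.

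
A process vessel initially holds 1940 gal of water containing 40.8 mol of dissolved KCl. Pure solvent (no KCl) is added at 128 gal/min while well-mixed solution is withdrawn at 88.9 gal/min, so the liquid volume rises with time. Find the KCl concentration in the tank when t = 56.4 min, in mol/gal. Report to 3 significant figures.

0.00175 mol/gal

Let m(t) be the amount of KCl. Volume: V(t) = V₀ + (Q_in − Q_out) t = 1940 + 39.100 t; V(56.4) = 4145.2 gal.
Species balance (pure solvent in): dm/dt = −Q_out · m/V(t).
dm/m = −Q_out dt/(V₀ + 39.100 t); integrating gives ln(m/m₀) = −(Q_out/(Q_in−Q_out)) ln(V/V₀).
m = m₀ (V₀/V)^(Q_out/(Q_in−Q_out)) = 40.8 × (1940/4145.2)^(2.2737) = 7.2598 mol.
C = m/V = 7.2598/4145.2 = 0.0017514 mol/gal.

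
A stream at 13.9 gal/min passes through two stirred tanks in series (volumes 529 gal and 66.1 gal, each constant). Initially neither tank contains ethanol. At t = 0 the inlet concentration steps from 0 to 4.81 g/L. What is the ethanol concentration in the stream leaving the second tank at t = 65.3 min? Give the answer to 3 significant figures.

3.82 g/L

Each tank obeys Vᵢ dCᵢ/dt = Q(Cᵢ₋₁ − Cᵢ), so τᵢ = Vᵢ/Q.
τ₁ = 529/13.9 = 38.058 min; τ₂ = 66.1/13.9 = 4.7554 min.
Tank 1: C₁ = C_in(1 − e^(−t/τ₁)). Tank 2 (τ₁ ≠ τ₂): C₂ = C_in[1 − (τ₁ e^(−t/τ₁) − τ₂ e^(−t/τ₂))/(τ₁ − τ₂)].
At t = 65.3: e^(−t/τ₁) = 0.17982, e^(−t/τ₂) = 1.0873e-06.
C₂ = 4.81·[1 − (38.058·0.17982 − 4.7554·1.0873e-06)/(33.302)] = 4.81·0.79451 = 3.8216 g/L.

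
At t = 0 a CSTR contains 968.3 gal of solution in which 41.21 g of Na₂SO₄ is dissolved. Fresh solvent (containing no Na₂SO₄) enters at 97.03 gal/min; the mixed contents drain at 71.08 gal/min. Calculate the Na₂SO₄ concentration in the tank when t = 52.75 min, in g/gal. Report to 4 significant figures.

Let m(t) be the amount of Na₂SO₄. Volume: V(t) = V₀ + (Q_in − Q_out) t = 968.3 + 25.9500 t; V(52.75) = 2337.16 gal.
Solute balance: dm/dt = 0 − Q_out C = −Q_out m/V(t).
Separate: dm/m = −Q_out dt/V(t) ⇒ ln(m/m₀) = −(Q_out/(Q_in−Q_out)) ln(V/V₀).
m = m₀ (V₀/V)^(Q_out/(Q_in−Q_out)) = 41.21 × (968.3/2337.16)^(2.73911) = 3.68809 g.
C = m/V = 3.68809/2337.16 = 0.00157802 g/gal.

0.001578 g/gal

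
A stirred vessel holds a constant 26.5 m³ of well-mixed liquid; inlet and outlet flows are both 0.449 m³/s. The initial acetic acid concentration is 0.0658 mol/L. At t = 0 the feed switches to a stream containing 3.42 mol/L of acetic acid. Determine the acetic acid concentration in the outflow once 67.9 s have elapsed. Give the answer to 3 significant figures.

Species balance on the tank: V dC/dt = Q(C_in − C).
Time constant τ = V/Q = 26.5/0.449 = 59.020 s.
This is linear first-order; C(t) = C_in + (C₀ − C_in) e^(−t/τ).
C(67.9) = 3.42 + (0.0658 − 3.42)·e^(−67.9/59.020) = 3.42 + (-3.3542)·0.31649 = 2.3584 mol/L.

2.36 mol/L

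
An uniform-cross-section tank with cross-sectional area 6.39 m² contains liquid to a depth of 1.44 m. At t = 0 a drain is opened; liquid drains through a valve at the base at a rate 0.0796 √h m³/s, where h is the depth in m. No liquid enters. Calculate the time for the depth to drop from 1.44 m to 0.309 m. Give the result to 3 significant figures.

With no inflow, A dh/dt = −0.0796 √h.
∫ h^(−1/2) dh = −(0.0796/A) ∫ dt, giving 2√h = 2√h₀ − (0.0796/A) t.
t = 2A(√h₀ − √h)/0.0796 = 2·6.39·(√1.44 − √0.309)/0.0796
  = 12.780 × (1.2000 − 0.55588) / 0.0796 = 103.42 s.

103 s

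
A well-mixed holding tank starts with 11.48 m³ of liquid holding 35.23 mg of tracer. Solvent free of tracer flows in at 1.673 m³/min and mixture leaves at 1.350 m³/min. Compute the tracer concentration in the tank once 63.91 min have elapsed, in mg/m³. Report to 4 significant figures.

Let m(t) be the amount of tracer. Volume: V(t) = V₀ + (Q_in − Q_out) t = 11.48 + 0.323000 t; V(63.91) = 32.1229 m³.
Solute balance: dm/dt = 0 − Q_out C = −Q_out m/V(t).
Separate: dm/m = −Q_out dt/V(t) ⇒ ln(m/m₀) = −(Q_out/(Q_in−Q_out)) ln(V/V₀).
m = m₀ (V₀/V)^(Q_out/(Q_in−Q_out)) = 35.23 × (11.48/32.1229)^(4.17957) = 0.477723 mg.
C = m/V = 0.477723/32.1229 = 0.0148717 mg/m³.

0.01487 mg/m³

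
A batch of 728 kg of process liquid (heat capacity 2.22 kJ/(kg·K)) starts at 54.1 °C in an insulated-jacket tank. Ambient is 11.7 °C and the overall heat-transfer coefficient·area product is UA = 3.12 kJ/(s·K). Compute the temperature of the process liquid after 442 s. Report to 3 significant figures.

M c_p dT/dt = −UA(T − T_amb).
dT/dt = (T_ss − T)/τ with T_ss = T_amb = 11.700 °C, τ = M c_p/UA = 728·2.22/3.12 = 518.00 s.
Solution: T(t) = T_ss + (T₀ − T_ss) e^(−t/τ).
T(442) = 11.700 + (42.400)·0.42601 = 29.763 °C.

29.8 °C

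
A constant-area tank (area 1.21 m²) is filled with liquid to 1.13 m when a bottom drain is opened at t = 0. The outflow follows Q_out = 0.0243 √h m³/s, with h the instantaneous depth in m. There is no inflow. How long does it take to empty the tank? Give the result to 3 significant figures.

Accumulation of liquid (constant cross-section A): A dh/dt = −0.0243 √h.
This is separable: 2 d(√h)/dt = −0.0243/A, so √h = √h₀ − (0.0243/(2A)) t.
Tank is empty when √h = 0: t_empty = 2A√h₀/0.0243.
t_empty = 2·1.21·√1.13/0.0243 = 2.4200·1.0630/0.0243 = 105.86 s.

106 s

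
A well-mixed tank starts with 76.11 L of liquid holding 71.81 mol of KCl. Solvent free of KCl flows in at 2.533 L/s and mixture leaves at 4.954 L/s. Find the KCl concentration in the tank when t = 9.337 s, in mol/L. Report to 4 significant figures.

0.6526 mol/L

Let m(t) be the amount of KCl. Volume: V(t) = V₀ + (Q_in − Q_out) t = 76.11 − 2.42100 t; V(9.337) = 53.5051 L.
Species balance (pure solvent in): dm/dt = −Q_out · m/V(t).
dm/m = −Q_out dt/(V₀ − 2.42100 t); integrating gives ln(m/m₀) = −(Q_out/(Q_in−Q_out)) ln(V/V₀).
m = m₀ (V₀/V)^(Q_out/(Q_in−Q_out)) = 71.81 × (76.11/53.5051)^(-2.04626) = 34.9150 mol.
C = m/V = 34.9150/53.5051 = 0.652554 mol/L.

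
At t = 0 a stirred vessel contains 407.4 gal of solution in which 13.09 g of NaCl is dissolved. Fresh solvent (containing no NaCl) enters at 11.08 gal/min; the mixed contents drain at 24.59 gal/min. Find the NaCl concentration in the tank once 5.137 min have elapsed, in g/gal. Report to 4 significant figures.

0.02757 g/gal

Total volume: dV/dt = Q_in − Q_out = -13.5100 gal/min, so V(t) = 407.4 − 13.5100 t and V(5.137) = 337.999 gal.
No NaCl enters, so dm/dt = −Q_out · (m/V).
Separate: dm/m = −Q_out dt/V(t) ⇒ ln(m/m₀) = −(Q_out/(Q_in−Q_out)) ln(V/V₀).
m = m₀ (V₀/V)^(Q_out/(Q_in−Q_out)) = 13.09 × (407.4/337.999)^(-1.82013) = 9.31788 g.
C = m/V = 9.31788/337.999 = 0.0275678 g/gal.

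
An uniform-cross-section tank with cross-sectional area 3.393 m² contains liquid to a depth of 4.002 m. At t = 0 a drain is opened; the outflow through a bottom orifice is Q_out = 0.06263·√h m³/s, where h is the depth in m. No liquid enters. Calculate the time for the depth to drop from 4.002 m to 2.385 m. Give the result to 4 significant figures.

49.42 s

With no inflow, A dh/dt = −0.06263 √h.
Separate and integrate: 2(√h − √h₀) = −(0.06263/A) t.
t = 2A(√h₀ − √h)/0.06263 = 2·3.393·(√4.002 − √2.385)/0.06263
  = 6.78600 × (2.00050 − 1.54434) / 0.06263 = 49.4247 s.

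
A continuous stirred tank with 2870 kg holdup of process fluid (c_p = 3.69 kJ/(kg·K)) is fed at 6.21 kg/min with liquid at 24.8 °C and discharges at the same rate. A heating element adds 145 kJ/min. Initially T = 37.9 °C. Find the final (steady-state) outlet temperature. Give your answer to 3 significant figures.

M c_p dT/dt = ṁ c_p (T_in − T) + Q̇.
At steady state dT/dt = 0 ⇒ T_ss = T_in + Q̇/(ṁ c_p) = 24.8 + 145/(6.21·3.69) = 31.128 °C.

31.1 °C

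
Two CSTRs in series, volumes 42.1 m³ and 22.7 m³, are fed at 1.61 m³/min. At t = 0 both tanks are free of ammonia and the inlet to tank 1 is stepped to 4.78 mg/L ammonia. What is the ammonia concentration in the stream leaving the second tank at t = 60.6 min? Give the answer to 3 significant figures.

3.83 mg/L

Species balance on tank i: dCᵢ/dt = (Cᵢ₋₁ − Cᵢ)/τᵢ with τᵢ = Vᵢ/Q.
τ₁ = 42.1/1.61 = 26.149 min; τ₂ = 22.7/1.61 = 14.099 min.
Solving the cascade with C₁(0)=C₂(0)=0 gives C₂(t) = C_in[1 − (τ₁ e^(−t/τ₁) − τ₂ e^(−t/τ₂))/(τ₁ − τ₂)].
At t = 60.6: e^(−t/τ₁) = 0.098521, e^(−t/τ₂) = 0.013595.
C₂ = 4.78·[1 − (26.149·0.098521 − 14.099·0.013595)/(12.050)] = 4.78·0.80211 = 3.8341 mg/L.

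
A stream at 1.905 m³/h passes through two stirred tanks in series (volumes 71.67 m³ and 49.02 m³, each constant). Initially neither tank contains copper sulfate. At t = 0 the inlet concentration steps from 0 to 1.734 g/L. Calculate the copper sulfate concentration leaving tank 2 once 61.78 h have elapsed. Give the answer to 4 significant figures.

Each tank obeys Vᵢ dCᵢ/dt = Q(Cᵢ₋₁ − Cᵢ), so τᵢ = Vᵢ/Q.
τ₁ = 71.67/1.905 = 37.6220 h; τ₂ = 49.02/1.905 = 25.7323 h.
Solving the cascade with C₁(0)=C₂(0)=0 gives C₂(t) = C_in[1 − (τ₁ e^(−t/τ₁) − τ₂ e^(−t/τ₂))/(τ₁ − τ₂)].
At t = 61.78: e^(−t/τ₁) = 0.193569, e^(−t/τ₂) = 0.0906386.
C₂ = 1.734·[1 − (37.6220·0.193569 − 25.7323·0.0906386)/(11.8898)] = 1.734·0.583666 = 1.01208 g/L.

1.012 g/L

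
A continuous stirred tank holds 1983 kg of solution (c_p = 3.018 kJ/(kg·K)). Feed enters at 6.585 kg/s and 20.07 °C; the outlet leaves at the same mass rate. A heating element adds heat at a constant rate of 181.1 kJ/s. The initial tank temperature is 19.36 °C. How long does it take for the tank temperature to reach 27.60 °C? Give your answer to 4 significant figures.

Unsteady energy balance on the tank contents: M c_p dT/dt = ṁ c_p (T_in − T) + 181.1.
τ = M/ṁ = 301.139 s; T_ss = T_in + Q̇/(ṁ c_p) = 29.1826 °C.
T(t) = T_ss + (T₀ − T_ss) e^(−t/τ). Set T = 27.60:
e^(−t/τ) = (27.60 − 29.1826)/(19.36 − 29.1826) = 0.161120
t = −301.139 · ln(0.161120) = 549.761 s.

549.8 s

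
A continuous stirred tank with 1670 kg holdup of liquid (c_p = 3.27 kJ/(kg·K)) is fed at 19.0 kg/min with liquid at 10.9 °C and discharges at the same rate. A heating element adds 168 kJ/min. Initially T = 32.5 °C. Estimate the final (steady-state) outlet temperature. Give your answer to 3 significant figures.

13.6 °C

M c_p dT/dt = ṁ c_p (T_in − T) + Q̇.
At steady state dT/dt = 0 ⇒ T_ss = T_in + Q̇/(ṁ c_p) = 10.9 + 168/(19.0·3.27) = 13.604 °C.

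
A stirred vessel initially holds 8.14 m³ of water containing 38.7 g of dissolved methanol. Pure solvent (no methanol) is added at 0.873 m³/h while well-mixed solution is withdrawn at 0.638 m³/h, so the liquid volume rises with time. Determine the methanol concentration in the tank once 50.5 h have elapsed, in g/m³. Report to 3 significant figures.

Total volume: dV/dt = Q_in − Q_out = 0.23500 m³/h, so V(t) = 8.14 + 0.23500 t and V(50.5) = 20.008 m³.
No methanol enters, so dm/dt = −Q_out · (m/V).
dm/m = −Q_out dt/(V₀ + 0.23500 t); integrating gives ln(m/m₀) = −(Q_out/(Q_in−Q_out)) ln(V/V₀).
m = m₀ (V₀/V)^(Q_out/(Q_in−Q_out)) = 38.7 × (8.14/20.008)^(2.7149) = 3.3679 g.
C = m/V = 3.3679/20.008 = 0.16833 g/m³.

0.168 g/m³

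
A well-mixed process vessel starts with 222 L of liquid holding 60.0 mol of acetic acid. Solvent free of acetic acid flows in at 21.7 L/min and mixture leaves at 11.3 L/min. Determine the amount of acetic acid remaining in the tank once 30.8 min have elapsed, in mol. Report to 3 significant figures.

22.7 mol

Let m(t) be the amount of acetic acid. Volume: V(t) = V₀ + (Q_in − Q_out) t = 222 + 10.400 t; V(30.8) = 542.32 L.
Species balance (pure solvent in): dm/dt = −Q_out · m/V(t).
dm/m = −Q_out dt/(V₀ + 10.400 t); integrating gives ln(m/m₀) = −(Q_out/(Q_in−Q_out)) ln(V/V₀).
m = m₀ (V₀/V)^(Q_out/(Q_in−Q_out)) = 60.0 × (222/542.32)^(1.0865) = 22.734 mol.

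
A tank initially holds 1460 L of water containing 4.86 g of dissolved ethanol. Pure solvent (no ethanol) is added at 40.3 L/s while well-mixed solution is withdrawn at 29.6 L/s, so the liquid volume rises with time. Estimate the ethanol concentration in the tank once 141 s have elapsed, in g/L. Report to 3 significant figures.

Total volume: dV/dt = Q_in − Q_out = 10.700 L/s, so V(t) = 1460 + 10.700 t and V(141) = 2968.7 L.
Species balance (pure solvent in): dm/dt = −Q_out · m/V(t).
dm/m = −Q_out dt/(V₀ + 10.700 t); integrating gives ln(m/m₀) = −(Q_out/(Q_in−Q_out)) ln(V/V₀).
m = m₀ (V₀/V)^(Q_out/(Q_in−Q_out)) = 4.86 × (1460/2968.7)^(2.7664) = 0.68235 g.
C = m/V = 0.68235/2968.7 = 0.00022985 g/L.

0.000230 g/L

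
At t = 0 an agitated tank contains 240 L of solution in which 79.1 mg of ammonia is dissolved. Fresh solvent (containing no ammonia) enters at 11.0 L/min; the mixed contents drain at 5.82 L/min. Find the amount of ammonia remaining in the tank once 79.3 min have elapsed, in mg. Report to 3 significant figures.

Total volume: dV/dt = Q_in − Q_out = 5.1800 L/min, so V(t) = 240 + 5.1800 t and V(79.3) = 650.77 L.
Species balance (pure solvent in): dm/dt = −Q_out · m/V(t).
dm/m = −Q_out dt/(V₀ + 5.1800 t); integrating gives ln(m/m₀) = −(Q_out/(Q_in−Q_out)) ln(V/V₀).
m = m₀ (V₀/V)^(Q_out/(Q_in−Q_out)) = 79.1 × (240/650.77)^(1.1236) = 25.789 mg.

25.8 mg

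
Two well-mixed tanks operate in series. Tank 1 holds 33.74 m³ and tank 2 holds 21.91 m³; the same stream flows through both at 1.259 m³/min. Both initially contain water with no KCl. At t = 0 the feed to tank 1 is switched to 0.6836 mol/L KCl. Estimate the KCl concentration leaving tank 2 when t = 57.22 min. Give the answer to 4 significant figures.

Species balance on tank i: dCᵢ/dt = (Cᵢ₋₁ − Cᵢ)/τᵢ with τᵢ = Vᵢ/Q.
τ₁ = 33.74/1.259 = 26.7990 min; τ₂ = 21.91/1.259 = 17.4027 min.
Solving the cascade with C₁(0)=C₂(0)=0 gives C₂(t) = C_in[1 − (τ₁ e^(−t/τ₁) − τ₂ e^(−t/τ₂))/(τ₁ − τ₂)].
At t = 57.22: e^(−t/τ₁) = 0.118227, e^(−t/τ₂) = 0.0373286.
C₂ = 0.6836·[1 − (26.7990·0.118227 − 17.4027·0.0373286)/(9.39635)] = 0.6836·0.731944 = 0.500357 mol/L.

0.5004 mol/L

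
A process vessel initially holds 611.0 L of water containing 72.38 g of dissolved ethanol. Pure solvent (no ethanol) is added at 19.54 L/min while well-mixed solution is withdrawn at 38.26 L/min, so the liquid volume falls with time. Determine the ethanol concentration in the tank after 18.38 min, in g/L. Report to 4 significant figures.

Total volume: dV/dt = Q_in − Q_out = -18.7200 L/min, so V(t) = 611.0 − 18.7200 t and V(18.38) = 266.926 L.
No ethanol enters, so dm/dt = −Q_out · (m/V).
dm/m = −Q_out dt/(V₀ − 18.7200 t); integrating gives ln(m/m₀) = −(Q_out/(Q_in−Q_out)) ln(V/V₀).
m = m₀ (V₀/V)^(Q_out/(Q_in−Q_out)) = 72.38 × (611.0/266.926)^(-2.04380) = 13.3219 g.
C = m/V = 13.3219/266.926 = 0.0499084 g/L.

0.04991 g/L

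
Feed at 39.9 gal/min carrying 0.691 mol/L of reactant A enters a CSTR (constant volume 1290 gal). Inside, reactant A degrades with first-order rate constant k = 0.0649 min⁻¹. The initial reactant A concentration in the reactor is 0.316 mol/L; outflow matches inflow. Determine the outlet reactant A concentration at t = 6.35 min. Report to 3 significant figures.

0.274 mol/L

Species balance: V dC/dt = Q C_in − Q C − k V C.
dC/dt = (Q/V) C_in − (Q/V + k) C; effective rate a = Q/V + k = 0.030930 + 0.0649 = 0.095830 min⁻¹.
C_ss = Q C_in/(Q + kV) = 0.22303 mol/L; C(t) = C_ss + (C₀ − C_ss) e^(−a t).
C(6.35) = 0.22303 + (0.092972)·e^(−0.095830·6.35) = 0.22303 + (0.092972)·0.54415 = 0.27362 mol/L.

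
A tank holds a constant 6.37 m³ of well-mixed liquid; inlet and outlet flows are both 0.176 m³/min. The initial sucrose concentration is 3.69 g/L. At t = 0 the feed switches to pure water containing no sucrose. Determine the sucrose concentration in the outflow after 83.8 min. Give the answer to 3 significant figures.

0.364 g/L

Transient balance on the dissolved component: V dC/dt = Q(C_in − C).
Time constant τ = V/Q = 6.37/0.176 = 36.193 min.
This is linear first-order; C(t) = C_in + (C₀ − C_in) e^(−t/τ).
C(83.8) = 0 + (3.69 − 0)·e^(−83.8/36.193) = 0 + (3.6900)·0.098731 = 0.36432 g/L.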